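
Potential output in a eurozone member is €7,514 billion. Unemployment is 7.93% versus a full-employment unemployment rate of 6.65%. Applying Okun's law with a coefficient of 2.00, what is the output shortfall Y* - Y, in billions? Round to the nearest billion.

€192 billion

Output gap = -2.00 × (7.93 - 6.65) = -2 × 1.28 = -2.56%.
Actual GDP ≈ 7514 × 0.9744 ≈ 7322 billion, so the shortfall is 7514 - 7322 = 192 billion.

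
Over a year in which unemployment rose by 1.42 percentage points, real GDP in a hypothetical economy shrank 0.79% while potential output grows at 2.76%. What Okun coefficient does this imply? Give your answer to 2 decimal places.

β ≈ 2.50

Growth form: g_Y = g_Y* - β × Δu, so β = (g_Y* - g_Y)/Δu.
β = (2.76 + 0.79)/1.42 = 3.55/1.42 = 2.50.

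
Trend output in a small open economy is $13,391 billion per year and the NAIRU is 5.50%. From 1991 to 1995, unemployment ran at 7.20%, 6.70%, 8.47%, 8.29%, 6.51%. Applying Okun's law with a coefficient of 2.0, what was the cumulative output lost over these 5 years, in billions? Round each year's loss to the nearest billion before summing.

Year 1991: gap = -2.0 × (7.2 - 5.5) = -3.4%, loss ≈ 13391 × 3.4/100 ≈ 455.
Year 1992: gap = -2.0 × (6.7 - 5.5) = -2.4%, loss ≈ 13391 × 2.4/100 ≈ 321.
Year 1993: gap = -2.0 × (8.47 - 5.5) = -5.94%, loss ≈ 13391 × 5.94/100 ≈ 795.
Year 1994: gap = -2.0 × (8.29 - 5.5) = -5.58%, loss ≈ 13391 × 5.58/100 ≈ 747.
Year 1995: gap = -2.0 × (6.51 - 5.5) = -2.02%, loss ≈ 13391 × 2.02/100 ≈ 270.
Total lost output = 455 + 321 + 795 + 747 + 270 = 2588 billion.

$2,588 billion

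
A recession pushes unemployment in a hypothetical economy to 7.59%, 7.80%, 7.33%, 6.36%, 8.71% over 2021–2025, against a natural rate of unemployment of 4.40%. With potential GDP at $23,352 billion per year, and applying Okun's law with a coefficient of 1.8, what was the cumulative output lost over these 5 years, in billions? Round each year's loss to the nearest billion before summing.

Year 2021: gap = -1.8 × (7.59 - 4.4) = -5.742%, loss ≈ 23352 × 5.742/100 ≈ 1341.
Year 2022: gap = -1.8 × (7.8 - 4.4) = -6.12%, loss ≈ 23352 × 6.12/100 ≈ 1429.
Year 2023: gap = -1.8 × (7.33 - 4.4) = -5.274%, loss ≈ 23352 × 5.274/100 ≈ 1232.
Year 2024: gap = -1.8 × (6.36 - 4.4) = -3.528%, loss ≈ 23352 × 3.528/100 ≈ 824.
Year 2025: gap = -1.8 × (8.71 - 4.4) = -7.758%, loss ≈ 23352 × 7.758/100 ≈ 1812.
Total lost output = 1341 + 1429 + 1232 + 824 + 1812 = 6638 billion.

$6,638 billion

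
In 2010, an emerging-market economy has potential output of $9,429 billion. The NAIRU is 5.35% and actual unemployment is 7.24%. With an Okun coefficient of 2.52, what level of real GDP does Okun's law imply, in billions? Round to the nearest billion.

$8,980 billion

Unemployment gap = 7.24 - 5.35 = 1.89 points, so the output gap is -2.52 × 1.89 = -4.7628%.
Actual GDP = 9429 × (1 - 4.7628/100) = 9429 × 0.952372 ≈ 8980 billion.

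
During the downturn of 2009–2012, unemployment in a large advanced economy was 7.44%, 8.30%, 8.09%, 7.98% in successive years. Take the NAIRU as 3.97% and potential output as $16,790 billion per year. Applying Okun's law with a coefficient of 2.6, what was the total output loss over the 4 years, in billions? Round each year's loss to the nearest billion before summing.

$6,955 billion

Year 2009: gap = -2.6 × (7.44 - 3.97) = -9.022%, loss ≈ 16790 × 9.022/100 ≈ 1515.
Year 2010: gap = -2.6 × (8.3 - 3.97) = -11.258%, loss ≈ 16790 × 11.258/100 ≈ 1890.
Year 2011: gap = -2.6 × (8.09 - 3.97) = -10.712%, loss ≈ 16790 × 10.712/100 ≈ 1799.
Year 2012: gap = -2.6 × (7.98 - 3.97) = -10.426%, loss ≈ 16790 × 10.426/100 ≈ 1751.
Total lost output = 1515 + 1890 + 1799 + 1751 = 6955 billion.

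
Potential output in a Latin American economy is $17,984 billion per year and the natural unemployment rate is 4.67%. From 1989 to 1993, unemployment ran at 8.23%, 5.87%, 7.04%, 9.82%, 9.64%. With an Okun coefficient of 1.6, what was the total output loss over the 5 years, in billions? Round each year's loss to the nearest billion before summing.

$4,963 billion

Year 1989: gap = -1.6 × (8.23 - 4.67) = -5.696%, loss ≈ 17984 × 5.696/100 ≈ 1024.
Year 1990: gap = -1.6 × (5.87 - 4.67) = -1.92%, loss ≈ 17984 × 1.92/100 ≈ 345.
Year 1991: gap = -1.6 × (7.04 - 4.67) = -3.792%, loss ≈ 17984 × 3.792/100 ≈ 682.
Year 1992: gap = -1.6 × (9.82 - 4.67) = -8.24%, loss ≈ 17984 × 8.24/100 ≈ 1482.
Year 1993: gap = -1.6 × (9.64 - 4.67) = -7.952%, loss ≈ 17984 × 7.952/100 ≈ 1430.
Total lost output = 1024 + 345 + 682 + 1482 + 1430 = 4963 billion.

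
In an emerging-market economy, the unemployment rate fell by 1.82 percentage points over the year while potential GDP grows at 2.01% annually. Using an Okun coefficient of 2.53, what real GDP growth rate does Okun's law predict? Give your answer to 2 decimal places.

Growth-rate Okun's law: g_Y = g_Y* - β × Δu.
g_Y = 2.01 - 2.53 × (-1.82) = 2.01 + 4.6046 = 6.6146%, i.e. 6.61% to 2 d.p.

6.61%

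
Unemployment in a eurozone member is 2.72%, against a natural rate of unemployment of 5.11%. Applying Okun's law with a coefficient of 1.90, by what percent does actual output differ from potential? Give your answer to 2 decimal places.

4.54%

The unemployment gap is 2.72 - 5.11 = -2.39 percentage points.
Okun's law gives an output gap of -1.9 × (-2.39) = 4.541%, i.e. 4.54% above potential.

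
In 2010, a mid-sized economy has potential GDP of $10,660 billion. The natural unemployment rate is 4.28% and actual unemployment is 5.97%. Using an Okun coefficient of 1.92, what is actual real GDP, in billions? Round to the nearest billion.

$10,314 billion

Unemployment gap = 5.97 - 4.28 = 1.69 points, so the output gap is -1.92 × 1.69 = -3.2448%.
Actual GDP = 10660 × (1 - 3.2448/100) = 10660 × 0.967552 ≈ 10314 billion.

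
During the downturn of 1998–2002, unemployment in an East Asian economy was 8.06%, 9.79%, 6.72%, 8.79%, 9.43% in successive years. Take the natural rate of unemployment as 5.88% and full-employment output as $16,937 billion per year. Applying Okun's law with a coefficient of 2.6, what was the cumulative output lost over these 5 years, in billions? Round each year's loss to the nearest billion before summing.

Year 1998: gap = -2.6 × (8.06 - 5.88) = -5.668%, loss ≈ 16937 × 5.668/100 ≈ 960.
Year 1999: gap = -2.6 × (9.79 - 5.88) = -10.166%, loss ≈ 16937 × 10.166/100 ≈ 1722.
Year 2000: gap = -2.6 × (6.72 - 5.88) = -2.184%, loss ≈ 16937 × 2.184/100 ≈ 370.
Year 2001: gap = -2.6 × (8.79 - 5.88) = -7.566%, loss ≈ 16937 × 7.566/100 ≈ 1281.
Year 2002: gap = -2.6 × (9.43 - 5.88) = -9.23%, loss ≈ 16937 × 9.23/100 ≈ 1563.
Total lost output = 960 + 1722 + 370 + 1281 + 1563 = 5896 billion.

$5,896 billion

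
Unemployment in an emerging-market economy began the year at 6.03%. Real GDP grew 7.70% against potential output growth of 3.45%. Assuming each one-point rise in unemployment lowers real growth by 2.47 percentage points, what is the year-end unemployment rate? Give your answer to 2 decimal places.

Growth-rate Okun's law: g_Y = g_Y* - β × Δu, so Δu = (g_Y* - g_Y)/β.
Δu = (3.45 - 7.7)/2.47 = -4.25/2.47 = -1.72 percentage points.
Year-end unemployment = 6.03 - 1.72 = 4.31%.

4.31%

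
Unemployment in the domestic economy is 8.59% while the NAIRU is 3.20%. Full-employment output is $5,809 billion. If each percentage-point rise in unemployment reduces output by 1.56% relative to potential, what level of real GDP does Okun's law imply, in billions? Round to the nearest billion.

Unemployment gap = 8.59 - 3.2 = 5.39 points, so the output gap is -1.56 × 5.39 = -8.4084%.
Actual GDP = 5809 × (1 - 8.4084/100) = 5809 × 0.915916 ≈ 5321 billion.

$5,321 billion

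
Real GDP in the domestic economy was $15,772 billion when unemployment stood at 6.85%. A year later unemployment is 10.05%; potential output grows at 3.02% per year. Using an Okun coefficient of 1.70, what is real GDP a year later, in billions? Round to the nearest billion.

$15,390 billion

Δu = 10.05 - 6.85 = 3.2 points.
Okun's law (growth form): g_Y = g_Y* - β × Δu = 3.02 - 1.70 × (3.20) = 3.02 - 5.44 = -2.42%.
Real GDP in the next year = 15772 × (1 - 2.42/100) = 15772 × 0.9758 ≈ 15390 billion.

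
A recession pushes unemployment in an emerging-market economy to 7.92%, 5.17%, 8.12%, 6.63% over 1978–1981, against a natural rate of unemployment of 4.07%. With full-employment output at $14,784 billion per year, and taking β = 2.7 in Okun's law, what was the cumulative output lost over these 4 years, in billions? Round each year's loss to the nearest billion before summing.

$4,615 billion

Year 1978: gap = -2.7 × (7.92 - 4.07) = -10.395%, loss ≈ 14784 × 10.395/100 ≈ 1537.
Year 1979: gap = -2.7 × (5.17 - 4.07) = -2.97%, loss ≈ 14784 × 2.97/100 ≈ 439.
Year 1980: gap = -2.7 × (8.12 - 4.07) = -10.935%, loss ≈ 14784 × 10.935/100 ≈ 1617.
Year 1981: gap = -2.7 × (6.63 - 4.07) = -6.912%, loss ≈ 14784 × 6.912/100 ≈ 1022.
Total lost output = 1537 + 439 + 1617 + 1022 = 4615 billion.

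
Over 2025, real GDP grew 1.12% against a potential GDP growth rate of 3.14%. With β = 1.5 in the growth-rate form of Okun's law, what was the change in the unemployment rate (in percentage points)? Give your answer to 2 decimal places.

1.35 percentage points

Growth-rate Okun's law: g_Y = g_Y* - β × Δu, so Δu = (g_Y* - g_Y)/β.
Δu = (3.14 - 1.12)/1.5 = 2.02/1.5 = 1.35 percentage points.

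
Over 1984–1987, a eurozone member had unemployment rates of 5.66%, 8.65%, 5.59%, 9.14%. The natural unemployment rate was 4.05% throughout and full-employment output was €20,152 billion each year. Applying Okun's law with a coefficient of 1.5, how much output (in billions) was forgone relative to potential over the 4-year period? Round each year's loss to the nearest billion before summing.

Year 1984: gap = -1.5 × (5.66 - 4.05) = -2.415%, loss ≈ 20152 × 2.415/100 ≈ 487.
Year 1985: gap = -1.5 × (8.65 - 4.05) = -6.9%, loss ≈ 20152 × 6.9/100 ≈ 1390.
Year 1986: gap = -1.5 × (5.59 - 4.05) = -2.31%, loss ≈ 20152 × 2.31/100 ≈ 466.
Year 1987: gap = -1.5 × (9.14 - 4.05) = -7.635%, loss ≈ 20152 × 7.635/100 ≈ 1539.
Total lost output = 487 + 1390 + 466 + 1539 = 3882 billion.

€3,882 billion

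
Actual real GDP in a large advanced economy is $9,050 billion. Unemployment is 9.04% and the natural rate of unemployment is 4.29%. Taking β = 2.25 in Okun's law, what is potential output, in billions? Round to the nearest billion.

Unemployment gap = 9.04 - 4.29 = 4.75 points, so output gap = -2.25 × 4.75 = -10.6875%.
Since Y = Y* × (1 + gap/100), Y* = 9050/0.893125 ≈ 10133 billion.

$10,133 billion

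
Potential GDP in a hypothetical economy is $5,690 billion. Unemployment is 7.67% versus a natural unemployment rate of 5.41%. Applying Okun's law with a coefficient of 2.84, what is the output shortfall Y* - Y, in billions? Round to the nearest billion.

Output gap = -2.84 × (7.67 - 5.41) = -2.84 × 2.26 = -6.4184%.
Actual GDP ≈ 5690 × 0.935816 ≈ 5325 billion, so the shortfall is 5690 - 5325 = 365 billion.

$365 billion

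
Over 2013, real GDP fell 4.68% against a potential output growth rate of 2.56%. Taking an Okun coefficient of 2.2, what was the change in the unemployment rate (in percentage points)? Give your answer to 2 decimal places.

3.29 percentage points

Growth-rate Okun's law: g_Y = g_Y* - β × Δu, so Δu = (g_Y* - g_Y)/β.
Δu = (2.56 + 4.68)/2.2 = 7.24/2.2 = 3.29 percentage points.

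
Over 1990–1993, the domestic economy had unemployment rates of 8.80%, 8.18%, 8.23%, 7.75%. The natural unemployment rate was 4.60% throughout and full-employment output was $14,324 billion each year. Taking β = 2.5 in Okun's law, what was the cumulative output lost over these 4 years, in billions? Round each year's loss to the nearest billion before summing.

Year 1990: gap = -2.5 × (8.8 - 4.6) = -10.5%, loss ≈ 14324 × 10.5/100 ≈ 1504.
Year 1991: gap = -2.5 × (8.18 - 4.6) = -8.95%, loss ≈ 14324 × 8.95/100 ≈ 1282.
Year 1992: gap = -2.5 × (8.23 - 4.6) = -9.075%, loss ≈ 14324 × 9.075/100 ≈ 1300.
Year 1993: gap = -2.5 × (7.75 - 4.6) = -7.875%, loss ≈ 14324 × 7.875/100 ≈ 1128.
Total lost output = 1504 + 1282 + 1300 + 1128 = 5214 billion.

$5,214 billion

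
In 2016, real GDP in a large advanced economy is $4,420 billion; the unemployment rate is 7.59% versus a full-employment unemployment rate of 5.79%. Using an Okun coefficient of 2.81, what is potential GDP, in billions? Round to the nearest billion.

$4,655 billion

Unemployment gap = 7.59 - 5.79 = 1.8 points, so output gap = -2.81 × 1.8 = -5.058%.
Since Y = Y* × (1 + gap/100), Y* = 4420/0.94942 ≈ 4655 billion.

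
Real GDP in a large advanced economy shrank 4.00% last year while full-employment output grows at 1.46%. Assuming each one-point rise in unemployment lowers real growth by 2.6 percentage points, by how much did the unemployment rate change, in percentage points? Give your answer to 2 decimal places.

Growth-rate Okun's law: g_Y = g_Y* - β × Δu, so Δu = (g_Y* - g_Y)/β.
Δu = (1.46 + 4)/2.6 = 5.46/2.6 = 2.10 percentage points.

2.10 percentage points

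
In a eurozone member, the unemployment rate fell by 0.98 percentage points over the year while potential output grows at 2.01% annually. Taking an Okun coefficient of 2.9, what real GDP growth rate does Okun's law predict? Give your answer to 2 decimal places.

Growth-rate Okun's law: g_Y = g_Y* - β × Δu.
g_Y = 2.01 - 2.9 × (-0.98) = 2.01 + 2.842 = 4.852%, i.e. 4.85% to 2 d.p.

4.85%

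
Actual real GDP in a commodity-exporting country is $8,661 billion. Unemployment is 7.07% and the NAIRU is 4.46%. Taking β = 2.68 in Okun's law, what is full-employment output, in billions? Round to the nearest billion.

$9,312 billion

Unemployment gap = 7.07 - 4.46 = 2.61 points, so output gap = -2.68 × 2.61 = -6.9948%.
Since Y = Y* × (1 + gap/100), Y* = 8661/0.930052 ≈ 9312 billion.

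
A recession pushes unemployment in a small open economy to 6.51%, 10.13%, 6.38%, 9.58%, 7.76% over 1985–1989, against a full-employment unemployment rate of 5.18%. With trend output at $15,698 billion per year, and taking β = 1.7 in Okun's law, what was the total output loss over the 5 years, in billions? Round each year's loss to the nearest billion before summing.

Year 1985: gap = -1.7 × (6.51 - 5.18) = -2.261%, loss ≈ 15698 × 2.261/100 ≈ 355.
Year 1986: gap = -1.7 × (10.13 - 5.18) = -8.415%, loss ≈ 15698 × 8.415/100 ≈ 1321.
Year 1987: gap = -1.7 × (6.38 - 5.18) = -2.04%, loss ≈ 15698 × 2.04/100 ≈ 320.
Year 1988: gap = -1.7 × (9.58 - 5.18) = -7.48%, loss ≈ 15698 × 7.48/100 ≈ 1174.
Year 1989: gap = -1.7 × (7.76 - 5.18) = -4.386%, loss ≈ 15698 × 4.386/100 ≈ 689.
Total lost output = 355 + 1321 + 320 + 1174 + 689 = 3859 billion.

$3,859 billion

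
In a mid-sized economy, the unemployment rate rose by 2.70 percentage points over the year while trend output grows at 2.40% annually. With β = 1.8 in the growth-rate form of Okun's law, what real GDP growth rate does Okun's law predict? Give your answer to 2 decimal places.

Growth-rate Okun's law: g_Y = g_Y* - β × Δu.
g_Y = 2.40 - 1.8 × (2.70) = 2.4 - 4.86 = -2.46%, i.e. -2.46% to 2 d.p.

-2.46%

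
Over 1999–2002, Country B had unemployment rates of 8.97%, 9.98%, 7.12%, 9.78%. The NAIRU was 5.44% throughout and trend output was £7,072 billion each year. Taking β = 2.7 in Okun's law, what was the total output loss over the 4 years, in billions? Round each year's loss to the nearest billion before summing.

£2,691 billion

Year 1999: gap = -2.7 × (8.97 - 5.44) = -9.531%, loss ≈ 7072 × 9.531/100 ≈ 674.
Year 2000: gap = -2.7 × (9.98 - 5.44) = -12.258%, loss ≈ 7072 × 12.258/100 ≈ 867.
Year 2001: gap = -2.7 × (7.12 - 5.44) = -4.536%, loss ≈ 7072 × 4.536/100 ≈ 321.
Year 2002: gap = -2.7 × (9.78 - 5.44) = -11.718%, loss ≈ 7072 × 11.718/100 ≈ 829.
Total lost output = 674 + 867 + 321 + 829 = 2691 billion.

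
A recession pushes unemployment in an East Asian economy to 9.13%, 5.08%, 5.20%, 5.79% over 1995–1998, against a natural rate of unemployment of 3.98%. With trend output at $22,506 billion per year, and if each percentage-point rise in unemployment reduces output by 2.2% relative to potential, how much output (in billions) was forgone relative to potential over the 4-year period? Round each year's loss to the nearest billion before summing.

Year 1995: gap = -2.2 × (9.13 - 3.98) = -11.33%, loss ≈ 22506 × 11.33/100 ≈ 2550.
Year 1996: gap = -2.2 × (5.08 - 3.98) = -2.42%, loss ≈ 22506 × 2.42/100 ≈ 545.
Year 1997: gap = -2.2 × (5.2 - 3.98) = -2.684%, loss ≈ 22506 × 2.684/100 ≈ 604.
Year 1998: gap = -2.2 × (5.79 - 3.98) = -3.982%, loss ≈ 22506 × 3.982/100 ≈ 896.
Total lost output = 2550 + 545 + 604 + 896 = 4595 billion.

$4,595 billion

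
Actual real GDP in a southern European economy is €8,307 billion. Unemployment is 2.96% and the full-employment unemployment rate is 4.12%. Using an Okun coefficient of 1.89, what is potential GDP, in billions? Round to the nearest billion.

€8,129 billion

Unemployment gap = 2.96 - 4.12 = -1.16 points, so output gap = -1.89 × (-1.16) = 2.1924%.
Since Y = Y* × (1 + gap/100), Y* = 8307/1.021924 ≈ 8129 billion.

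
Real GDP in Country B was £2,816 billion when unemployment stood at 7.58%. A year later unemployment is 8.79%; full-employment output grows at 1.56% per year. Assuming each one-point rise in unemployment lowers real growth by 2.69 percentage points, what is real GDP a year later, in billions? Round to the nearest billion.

£2,768 billion

Δu = 8.79 - 7.58 = 1.21 points.
Okun's law (growth form): g_Y = g_Y* - β × Δu = 1.56 - 2.69 × (1.21) = 1.56 - 3.2549 = -1.6949%.
Real GDP in the next year = 2816 × (1 - 1.6949/100) = 2816 × 0.983051 ≈ 2768 billion.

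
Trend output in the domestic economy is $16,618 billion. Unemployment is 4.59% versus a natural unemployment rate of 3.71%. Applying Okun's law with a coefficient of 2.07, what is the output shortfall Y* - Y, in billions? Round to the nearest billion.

$303 billion

Output gap = -2.07 × (4.59 - 3.71) = -2.07 × 0.88 = -1.8216%.
Actual GDP ≈ 16618 × 0.981784 ≈ 16315 billion, so the shortfall is 16618 - 16315 = 303 billion.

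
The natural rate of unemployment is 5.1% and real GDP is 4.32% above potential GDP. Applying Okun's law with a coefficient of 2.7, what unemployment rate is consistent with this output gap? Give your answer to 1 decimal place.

From Okun's law, u - u* = -(output gap)/β = -(4.32)/2.7 = -1.6 points.
So u = 5.1 - 1.6 = 3.5%.

3.5%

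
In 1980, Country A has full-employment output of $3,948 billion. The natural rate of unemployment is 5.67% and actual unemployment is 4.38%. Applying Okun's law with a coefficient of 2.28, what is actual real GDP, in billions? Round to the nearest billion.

$4,064 billion

Unemployment gap = 4.38 - 5.67 = -1.29 points, so the output gap is -2.28 × (-1.29) = 2.9412%.
Actual GDP = 3948 × (1 + 2.9412/100) = 3948 × 1.029412 ≈ 4064 billion.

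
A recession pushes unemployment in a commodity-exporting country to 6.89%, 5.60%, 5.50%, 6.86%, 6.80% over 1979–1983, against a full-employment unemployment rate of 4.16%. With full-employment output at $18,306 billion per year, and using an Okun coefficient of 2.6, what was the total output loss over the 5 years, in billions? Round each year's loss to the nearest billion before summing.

Year 1979: gap = -2.6 × (6.89 - 4.16) = -7.098%, loss ≈ 18306 × 7.098/100 ≈ 1299.
Year 1980: gap = -2.6 × (5.6 - 4.16) = -3.744%, loss ≈ 18306 × 3.744/100 ≈ 685.
Year 1981: gap = -2.6 × (5.5 - 4.16) = -3.484%, loss ≈ 18306 × 3.484/100 ≈ 638.
Year 1982: gap = -2.6 × (6.86 - 4.16) = -7.02%, loss ≈ 18306 × 7.02/100 ≈ 1285.
Year 1983: gap = -2.6 × (6.8 - 4.16) = -6.864%, loss ≈ 18306 × 6.864/100 ≈ 1257.
Total lost output = 1299 + 685 + 638 + 1285 + 1257 = 5164 billion.

$5,164 billion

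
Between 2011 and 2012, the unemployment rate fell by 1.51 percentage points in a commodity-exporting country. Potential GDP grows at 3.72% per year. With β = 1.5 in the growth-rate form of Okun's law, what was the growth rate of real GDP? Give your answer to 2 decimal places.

5.99%

Growth-rate Okun's law: g_Y = g_Y* - β × Δu.
g_Y = 3.72 - 1.5 × (-1.51) = 3.72 + 2.265 = 5.985%, i.e. 5.99% to 2 d.p.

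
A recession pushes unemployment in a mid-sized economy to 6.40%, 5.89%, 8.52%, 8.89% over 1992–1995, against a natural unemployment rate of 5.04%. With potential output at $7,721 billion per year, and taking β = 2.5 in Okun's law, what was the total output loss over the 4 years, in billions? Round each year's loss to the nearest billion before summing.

$1,842 billion

Year 1992: gap = -2.5 × (6.4 - 5.04) = -3.4%, loss ≈ 7721 × 3.4/100 ≈ 263.
Year 1993: gap = -2.5 × (5.89 - 5.04) = -2.125%, loss ≈ 7721 × 2.125/100 ≈ 164.
Year 1994: gap = -2.5 × (8.52 - 5.04) = -8.7%, loss ≈ 7721 × 8.7/100 ≈ 672.
Year 1995: gap = -2.5 × (8.89 - 5.04) = -9.625%, loss ≈ 7721 × 9.625/100 ≈ 743.
Total lost output = 263 + 164 + 672 + 743 = 1842 billion.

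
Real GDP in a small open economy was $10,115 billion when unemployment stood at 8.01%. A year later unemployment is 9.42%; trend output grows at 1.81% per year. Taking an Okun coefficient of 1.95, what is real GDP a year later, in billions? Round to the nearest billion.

$10,020 billion

Δu = 9.42 - 8.01 = 1.41 points.
Okun's law (growth form): g_Y = g_Y* - β × Δu = 1.81 - 1.95 × (1.41) = 1.81 - 2.7495 = -0.9395%.
Real GDP in the next year = 10115 × (1 - 0.9395/100) = 10115 × 0.990605 ≈ 10020 billion.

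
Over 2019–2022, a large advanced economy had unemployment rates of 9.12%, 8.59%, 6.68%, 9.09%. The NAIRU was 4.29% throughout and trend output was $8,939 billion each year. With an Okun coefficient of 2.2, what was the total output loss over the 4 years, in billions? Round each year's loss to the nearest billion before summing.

$3,210 billion

Year 2019: gap = -2.2 × (9.12 - 4.29) = -10.626%, loss ≈ 8939 × 10.626/100 ≈ 950.
Year 2020: gap = -2.2 × (8.59 - 4.29) = -9.46%, loss ≈ 8939 × 9.46/100 ≈ 846.
Year 2021: gap = -2.2 × (6.68 - 4.29) = -5.258%, loss ≈ 8939 × 5.258/100 ≈ 470.
Year 2022: gap = -2.2 × (9.09 - 4.29) = -10.56%, loss ≈ 8939 × 10.56/100 ≈ 944.
Total lost output = 950 + 846 + 470 + 944 = 3210 billion.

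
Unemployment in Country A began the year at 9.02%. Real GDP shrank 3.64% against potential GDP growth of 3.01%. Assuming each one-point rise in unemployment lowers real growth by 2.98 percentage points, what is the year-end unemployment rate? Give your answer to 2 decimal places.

11.25%

Growth-rate Okun's law: g_Y = g_Y* - β × Δu, so Δu = (g_Y* - g_Y)/β.
Δu = (3.01 + 3.64)/2.98 = 6.65/2.98 = 2.23 percentage points.
Year-end unemployment = 9.02 + 2.23 = 11.25%.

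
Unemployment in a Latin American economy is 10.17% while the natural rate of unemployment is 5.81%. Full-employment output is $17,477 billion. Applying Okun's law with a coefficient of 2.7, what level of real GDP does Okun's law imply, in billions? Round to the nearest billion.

Unemployment gap = 10.17 - 5.81 = 4.36 points, so the output gap is -2.7 × 4.36 = -11.772%.
Actual GDP = 17477 × (1 - 11.772/100) = 17477 × 0.88228 ≈ 15420 billion.

$15,420 billion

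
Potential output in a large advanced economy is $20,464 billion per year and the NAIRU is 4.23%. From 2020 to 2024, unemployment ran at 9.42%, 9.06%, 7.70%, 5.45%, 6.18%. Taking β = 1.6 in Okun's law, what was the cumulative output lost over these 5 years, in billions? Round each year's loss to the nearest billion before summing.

Year 2020: gap = -1.6 × (9.42 - 4.23) = -8.304%, loss ≈ 20464 × 8.304/100 ≈ 1699.
Year 2021: gap = -1.6 × (9.06 - 4.23) = -7.728%, loss ≈ 20464 × 7.728/100 ≈ 1581.
Year 2022: gap = -1.6 × (7.7 - 4.23) = -5.552%, loss ≈ 20464 × 5.552/100 ≈ 1136.
Year 2023: gap = -1.6 × (5.45 - 4.23) = -1.952%, loss ≈ 20464 × 1.952/100 ≈ 399.
Year 2024: gap = -1.6 × (6.18 - 4.23) = -3.12%, loss ≈ 20464 × 3.12/100 ≈ 638.
Total lost output = 1699 + 1581 + 1136 + 399 + 638 = 5453 billion.

$5,453 billion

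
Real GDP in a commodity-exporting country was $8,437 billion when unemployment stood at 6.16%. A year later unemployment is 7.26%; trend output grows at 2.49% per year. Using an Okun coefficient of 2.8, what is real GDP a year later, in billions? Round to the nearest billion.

$8,387 billion

Δu = 7.26 - 6.16 = 1.1 points.
Okun's law (growth form): g_Y = g_Y* - β × Δu = 2.49 - 2.8 × (1.10) = 2.49 - 3.08 = -0.59%.
Real GDP in the next year = 8437 × (1 - 0.59/100) = 8437 × 0.9941 ≈ 8387 billion.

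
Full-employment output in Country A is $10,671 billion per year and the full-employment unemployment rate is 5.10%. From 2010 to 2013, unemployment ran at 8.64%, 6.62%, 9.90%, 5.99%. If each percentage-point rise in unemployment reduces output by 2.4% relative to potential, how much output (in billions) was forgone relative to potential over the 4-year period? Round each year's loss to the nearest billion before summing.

$2,753 billion

Year 2010: gap = -2.4 × (8.64 - 5.1) = -8.496%, loss ≈ 10671 × 8.496/100 ≈ 907.
Year 2011: gap = -2.4 × (6.62 - 5.1) = -3.648%, loss ≈ 10671 × 3.648/100 ≈ 389.
Year 2012: gap = -2.4 × (9.9 - 5.1) = -11.52%, loss ≈ 10671 × 11.52/100 ≈ 1229.
Year 2013: gap = -2.4 × (5.99 - 5.1) = -2.136%, loss ≈ 10671 × 2.136/100 ≈ 228.
Total lost output = 907 + 389 + 1229 + 228 = 2753 billion.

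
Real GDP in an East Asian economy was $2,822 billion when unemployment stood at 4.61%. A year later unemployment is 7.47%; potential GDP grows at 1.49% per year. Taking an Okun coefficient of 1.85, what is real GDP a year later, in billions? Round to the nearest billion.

Δu = 7.47 - 4.61 = 2.86 points.
Okun's law (growth form): g_Y = g_Y* - β × Δu = 1.49 - 1.85 × (2.86) = 1.49 - 5.291 = -3.801%.
Real GDP in the next year = 2822 × (1 - 3.801/100) = 2822 × 0.96199 ≈ 2715 billion.

$2,715 billion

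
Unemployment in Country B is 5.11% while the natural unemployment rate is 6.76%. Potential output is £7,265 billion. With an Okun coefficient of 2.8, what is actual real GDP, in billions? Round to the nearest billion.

£7,601 billion

Unemployment gap = 5.11 - 6.76 = -1.65 points, so the output gap is -2.8 × (-1.65) = 4.62%.
Actual GDP = 7265 × (1 + 4.62/100) = 7265 × 1.0462 ≈ 7601 billion.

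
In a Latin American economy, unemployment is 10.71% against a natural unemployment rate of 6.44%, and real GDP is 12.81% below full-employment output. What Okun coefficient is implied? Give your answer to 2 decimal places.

Okun's law: output gap = -β × (u - u*).
-12.81 = -β × (10.71 - 6.44) = -β × 4.27, so β = 12.81/4.27 = 3.00.

β ≈ 3.00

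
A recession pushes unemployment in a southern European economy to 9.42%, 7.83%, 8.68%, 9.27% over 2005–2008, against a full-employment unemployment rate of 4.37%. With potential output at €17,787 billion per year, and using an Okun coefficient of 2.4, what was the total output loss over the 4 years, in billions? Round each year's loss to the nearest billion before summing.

€7,565 billion

Year 2005: gap = -2.4 × (9.42 - 4.37) = -12.12%, loss ≈ 17787 × 12.12/100 ≈ 2156.
Year 2006: gap = -2.4 × (7.83 - 4.37) = -8.304%, loss ≈ 17787 × 8.304/100 ≈ 1477.
Year 2007: gap = -2.4 × (8.68 - 4.37) = -10.344%, loss ≈ 17787 × 10.344/100 ≈ 1840.
Year 2008: gap = -2.4 × (9.27 - 4.37) = -11.76%, loss ≈ 17787 × 11.76/100 ≈ 2092.
Total lost output = 2156 + 1477 + 1840 + 2092 = 7565 billion.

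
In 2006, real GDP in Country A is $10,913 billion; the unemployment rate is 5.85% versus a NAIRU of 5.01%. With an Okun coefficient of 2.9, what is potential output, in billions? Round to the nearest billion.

Unemployment gap = 5.85 - 5.01 = 0.84 points, so output gap = -2.9 × 0.84 = -2.436%.
Since Y = Y* × (1 + gap/100), Y* = 10913/0.97564 ≈ 11185 billion.

$11,185 billion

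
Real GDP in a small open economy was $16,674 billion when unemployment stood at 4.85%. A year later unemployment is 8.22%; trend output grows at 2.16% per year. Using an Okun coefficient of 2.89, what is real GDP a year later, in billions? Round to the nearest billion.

$15,410 billion

Δu = 8.22 - 4.85 = 3.37 points.
Okun's law (growth form): g_Y = g_Y* - β × Δu = 2.16 - 2.89 × (3.37) = 2.16 - 9.7393 = -7.5793%.
Real GDP in the next year = 16674 × (1 - 7.5793/100) = 16674 × 0.924207 ≈ 15410 billion.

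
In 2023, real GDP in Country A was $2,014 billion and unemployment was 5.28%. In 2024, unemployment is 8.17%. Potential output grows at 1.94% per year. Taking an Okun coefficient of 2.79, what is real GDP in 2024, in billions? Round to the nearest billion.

$1,891 billion

Δu = 8.17 - 5.28 = 2.89 points.
Okun's law (growth form): g_Y = g_Y* - β × Δu = 1.94 - 2.79 × (2.89) = 1.94 - 8.0631 = -6.1231%.
Real GDP in the next year = 2014 × (1 - 6.1231/100) = 2014 × 0.938769 ≈ 1891 billion.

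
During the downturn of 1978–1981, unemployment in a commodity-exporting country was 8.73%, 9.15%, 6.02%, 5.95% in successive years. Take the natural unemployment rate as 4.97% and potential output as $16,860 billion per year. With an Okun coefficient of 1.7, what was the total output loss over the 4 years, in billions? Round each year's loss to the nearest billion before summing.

$2,858 billion

Year 1978: gap = -1.7 × (8.73 - 4.97) = -6.392%, loss ≈ 16860 × 6.392/100 ≈ 1078.
Year 1979: gap = -1.7 × (9.15 - 4.97) = -7.106%, loss ≈ 16860 × 7.106/100 ≈ 1198.
Year 1980: gap = -1.7 × (6.02 - 4.97) = -1.785%, loss ≈ 16860 × 1.785/100 ≈ 301.
Year 1981: gap = -1.7 × (5.95 - 4.97) = -1.666%, loss ≈ 16860 × 1.666/100 ≈ 281.
Total lost output = 1078 + 1198 + 301 + 281 = 2858 billion.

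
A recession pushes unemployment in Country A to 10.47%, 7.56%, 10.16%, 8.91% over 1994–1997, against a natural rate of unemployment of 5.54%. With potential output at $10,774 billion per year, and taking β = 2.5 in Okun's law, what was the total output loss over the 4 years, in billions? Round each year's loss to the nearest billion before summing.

Year 1994: gap = -2.5 × (10.47 - 5.54) = -12.325%, loss ≈ 10774 × 12.325/100 ≈ 1328.
Year 1995: gap = -2.5 × (7.56 - 5.54) = -5.05%, loss ≈ 10774 × 5.05/100 ≈ 544.
Year 1996: gap = -2.5 × (10.16 - 5.54) = -11.55%, loss ≈ 10774 × 11.55/100 ≈ 1244.
Year 1997: gap = -2.5 × (8.91 - 5.54) = -8.425%, loss ≈ 10774 × 8.425/100 ≈ 908.
Total lost output = 1328 + 544 + 1244 + 908 = 4024 billion.

$4,024 billion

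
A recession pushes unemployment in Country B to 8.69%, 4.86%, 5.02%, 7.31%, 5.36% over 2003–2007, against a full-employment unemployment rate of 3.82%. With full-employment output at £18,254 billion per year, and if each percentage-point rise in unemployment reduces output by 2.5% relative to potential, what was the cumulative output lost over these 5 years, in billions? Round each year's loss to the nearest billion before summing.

Year 2003: gap = -2.5 × (8.69 - 3.82) = -12.175%, loss ≈ 18254 × 12.175/100 ≈ 2222.
Year 2004: gap = -2.5 × (4.86 - 3.82) = -2.6%, loss ≈ 18254 × 2.6/100 ≈ 475.
Year 2005: gap = -2.5 × (5.02 - 3.82) = -3%, loss ≈ 18254 × 3/100 ≈ 548.
Year 2006: gap = -2.5 × (7.31 - 3.82) = -8.725%, loss ≈ 18254 × 8.725/100 ≈ 1593.
Year 2007: gap = -2.5 × (5.36 - 3.82) = -3.85%, loss ≈ 18254 × 3.85/100 ≈ 703.
Total lost output = 2222 + 475 + 548 + 1593 + 703 = 5541 billion.

£5,541 billion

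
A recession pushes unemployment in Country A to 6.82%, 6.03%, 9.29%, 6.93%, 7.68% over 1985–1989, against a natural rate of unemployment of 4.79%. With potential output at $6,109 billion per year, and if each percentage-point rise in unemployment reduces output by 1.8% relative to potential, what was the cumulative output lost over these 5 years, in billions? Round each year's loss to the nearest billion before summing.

$1,407 billion

Year 1985: gap = -1.8 × (6.82 - 4.79) = -3.654%, loss ≈ 6109 × 3.654/100 ≈ 223.
Year 1986: gap = -1.8 × (6.03 - 4.79) = -2.232%, loss ≈ 6109 × 2.232/100 ≈ 136.
Year 1987: gap = -1.8 × (9.29 - 4.79) = -8.1%, loss ≈ 6109 × 8.1/100 ≈ 495.
Year 1988: gap = -1.8 × (6.93 - 4.79) = -3.852%, loss ≈ 6109 × 3.852/100 ≈ 235.
Year 1989: gap = -1.8 × (7.68 - 4.79) = -5.202%, loss ≈ 6109 × 5.202/100 ≈ 318.
Total lost output = 223 + 136 + 495 + 235 + 318 = 1407 billion.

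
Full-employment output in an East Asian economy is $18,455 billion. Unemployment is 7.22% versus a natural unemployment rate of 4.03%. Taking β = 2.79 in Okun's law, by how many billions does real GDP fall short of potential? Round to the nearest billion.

Output gap = -2.79 × (7.22 - 4.03) = -2.79 × 3.19 = -8.9001%.
Actual GDP ≈ 18455 × 0.910999 ≈ 16812 billion, so the shortfall is 18455 - 16812 = 1643 billion.

$1,643 billion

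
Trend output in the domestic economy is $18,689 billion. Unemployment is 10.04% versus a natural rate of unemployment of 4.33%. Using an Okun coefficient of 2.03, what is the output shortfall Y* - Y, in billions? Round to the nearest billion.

$2,166 billion

Output gap = -2.03 × (10.04 - 4.33) = -2.03 × 5.71 = -11.5913%.
Actual GDP ≈ 18689 × 0.884087 ≈ 16523 billion, so the shortfall is 18689 - 16523 = 2166 billion.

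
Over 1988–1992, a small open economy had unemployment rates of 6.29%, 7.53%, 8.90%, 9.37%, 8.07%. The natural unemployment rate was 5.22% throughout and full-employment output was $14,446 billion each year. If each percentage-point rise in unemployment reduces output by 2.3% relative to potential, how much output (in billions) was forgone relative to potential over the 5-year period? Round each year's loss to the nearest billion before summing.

Year 1988: gap = -2.3 × (6.29 - 5.22) = -2.461%, loss ≈ 14446 × 2.461/100 ≈ 356.
Year 1989: gap = -2.3 × (7.53 - 5.22) = -5.313%, loss ≈ 14446 × 5.313/100 ≈ 768.
Year 1990: gap = -2.3 × (8.9 - 5.22) = -8.464%, loss ≈ 14446 × 8.464/100 ≈ 1223.
Year 1991: gap = -2.3 × (9.37 - 5.22) = -9.545%, loss ≈ 14446 × 9.545/100 ≈ 1379.
Year 1992: gap = -2.3 × (8.07 - 5.22) = -6.555%, loss ≈ 14446 × 6.555/100 ≈ 947.
Total lost output = 356 + 768 + 1223 + 1379 + 947 = 4673 billion.

$4,673 billion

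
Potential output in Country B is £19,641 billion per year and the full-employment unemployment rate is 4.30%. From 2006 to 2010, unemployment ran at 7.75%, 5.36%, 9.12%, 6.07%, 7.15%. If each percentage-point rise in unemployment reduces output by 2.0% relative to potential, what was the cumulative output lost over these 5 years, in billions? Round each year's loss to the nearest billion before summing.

£5,479 billion

Year 2006: gap = -2.0 × (7.75 - 4.3) = -6.9%, loss ≈ 19641 × 6.9/100 ≈ 1355.
Year 2007: gap = -2.0 × (5.36 - 4.3) = -2.12%, loss ≈ 19641 × 2.12/100 ≈ 416.
Year 2008: gap = -2.0 × (9.12 - 4.3) = -9.64%, loss ≈ 19641 × 9.64/100 ≈ 1893.
Year 2009: gap = -2.0 × (6.07 - 4.3) = -3.54%, loss ≈ 19641 × 3.54/100 ≈ 695.
Year 2010: gap = -2.0 × (7.15 - 4.3) = -5.7%, loss ≈ 19641 × 5.7/100 ≈ 1120.
Total lost output = 1355 + 416 + 1893 + 695 + 1120 = 5479 billion.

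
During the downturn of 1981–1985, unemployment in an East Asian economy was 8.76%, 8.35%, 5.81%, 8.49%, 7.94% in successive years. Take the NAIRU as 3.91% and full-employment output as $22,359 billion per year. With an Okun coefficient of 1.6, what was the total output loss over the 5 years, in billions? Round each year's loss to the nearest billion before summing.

Year 1981: gap = -1.6 × (8.76 - 3.91) = -7.76%, loss ≈ 22359 × 7.76/100 ≈ 1735.
Year 1982: gap = -1.6 × (8.35 - 3.91) = -7.104%, loss ≈ 22359 × 7.104/100 ≈ 1588.
Year 1983: gap = -1.6 × (5.81 - 3.91) = -3.04%, loss ≈ 22359 × 3.04/100 ≈ 680.
Year 1984: gap = -1.6 × (8.49 - 3.91) = -7.328%, loss ≈ 22359 × 7.328/100 ≈ 1638.
Year 1985: gap = -1.6 × (7.94 - 3.91) = -6.448%, loss ≈ 22359 × 6.448/100 ≈ 1442.
Total lost output = 1735 + 1588 + 680 + 1638 + 1442 = 7083 billion.

$7,083 billion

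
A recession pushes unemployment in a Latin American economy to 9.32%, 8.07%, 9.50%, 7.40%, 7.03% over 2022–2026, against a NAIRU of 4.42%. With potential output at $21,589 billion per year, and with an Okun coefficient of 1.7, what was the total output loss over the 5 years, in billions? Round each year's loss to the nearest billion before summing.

$7,054 billion

Year 2022: gap = -1.7 × (9.32 - 4.42) = -8.33%, loss ≈ 21589 × 8.33/100 ≈ 1798.
Year 2023: gap = -1.7 × (8.07 - 4.42) = -6.205%, loss ≈ 21589 × 6.205/100 ≈ 1340.
Year 2024: gap = -1.7 × (9.5 - 4.42) = -8.636%, loss ≈ 21589 × 8.636/100 ≈ 1864.
Year 2025: gap = -1.7 × (7.4 - 4.42) = -5.066%, loss ≈ 21589 × 5.066/100 ≈ 1094.
Year 2026: gap = -1.7 × (7.03 - 4.42) = -4.437%, loss ≈ 21589 × 4.437/100 ≈ 958.
Total lost output = 1798 + 1340 + 1864 + 1094 + 958 = 7054 billion.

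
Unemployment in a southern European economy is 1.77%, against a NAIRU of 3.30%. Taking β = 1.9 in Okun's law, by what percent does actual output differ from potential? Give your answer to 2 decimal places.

2.91%

The unemployment gap is 1.77 - 3.3 = -1.53 percentage points.
Okun's law gives an output gap of -1.9 × (-1.53) = 2.907%, i.e. 2.91% above potential.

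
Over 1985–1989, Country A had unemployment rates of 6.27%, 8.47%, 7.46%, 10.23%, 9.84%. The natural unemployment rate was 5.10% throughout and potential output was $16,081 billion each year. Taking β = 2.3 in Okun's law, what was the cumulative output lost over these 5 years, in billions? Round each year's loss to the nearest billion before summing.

Year 1985: gap = -2.3 × (6.27 - 5.1) = -2.691%, loss ≈ 16081 × 2.691/100 ≈ 433.
Year 1986: gap = -2.3 × (8.47 - 5.1) = -7.751%, loss ≈ 16081 × 7.751/100 ≈ 1246.
Year 1987: gap = -2.3 × (7.46 - 5.1) = -5.428%, loss ≈ 16081 × 5.428/100 ≈ 873.
Year 1988: gap = -2.3 × (10.23 - 5.1) = -11.799%, loss ≈ 16081 × 11.799/100 ≈ 1897.
Year 1989: gap = -2.3 × (9.84 - 5.1) = -10.902%, loss ≈ 16081 × 10.902/100 ≈ 1753.
Total lost output = 433 + 1246 + 873 + 1897 + 1753 = 6202 billion.

$6,202 billion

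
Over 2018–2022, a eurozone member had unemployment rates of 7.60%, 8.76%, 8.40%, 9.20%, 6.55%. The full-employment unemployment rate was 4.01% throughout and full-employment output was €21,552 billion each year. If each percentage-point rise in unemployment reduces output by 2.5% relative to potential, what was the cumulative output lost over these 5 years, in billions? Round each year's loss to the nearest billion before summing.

Year 2018: gap = -2.5 × (7.6 - 4.01) = -8.975%, loss ≈ 21552 × 8.975/100 ≈ 1934.
Year 2019: gap = -2.5 × (8.76 - 4.01) = -11.875%, loss ≈ 21552 × 11.875/100 ≈ 2559.
Year 2020: gap = -2.5 × (8.4 - 4.01) = -10.975%, loss ≈ 21552 × 10.975/100 ≈ 2365.
Year 2021: gap = -2.5 × (9.2 - 4.01) = -12.975%, loss ≈ 21552 × 12.975/100 ≈ 2796.
Year 2022: gap = -2.5 × (6.55 - 4.01) = -6.35%, loss ≈ 21552 × 6.35/100 ≈ 1369.
Total lost output = 1934 + 2559 + 2365 + 2796 + 1369 = 11023 billion.

€11,023 billion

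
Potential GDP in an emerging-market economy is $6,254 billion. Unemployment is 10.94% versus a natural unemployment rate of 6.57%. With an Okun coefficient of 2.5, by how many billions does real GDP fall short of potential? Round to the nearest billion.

$683 billion

Output gap = -2.5 × (10.94 - 6.57) = -2.5 × 4.37 = -10.925%.
Actual GDP ≈ 6254 × 0.89075 ≈ 5571 billion, so the shortfall is 6254 - 5571 = 683 billion.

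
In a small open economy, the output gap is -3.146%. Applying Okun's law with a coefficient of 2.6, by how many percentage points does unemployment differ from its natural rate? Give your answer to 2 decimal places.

1.21 percentage points

Okun's law: output gap = -β × (u - u*), so u - u* = -(output gap)/β.
u - u* = -(-3.146)/2.6 = 1.21 percentage points.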